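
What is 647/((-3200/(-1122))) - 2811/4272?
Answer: 32210363/142400 ≈ 226.20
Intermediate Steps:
647/((-3200/(-1122))) - 2811/4272 = 647/((-3200*(-1/1122))) - 2811*1/4272 = 647/(1600/561) - 937/1424 = 647*(561/1600) - 937/1424 = 362967/1600 - 937/1424 = 32210363/142400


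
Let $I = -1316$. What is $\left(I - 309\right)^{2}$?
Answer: $2640625$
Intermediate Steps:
$\left(I - 309\right)^{2} = \left(-1316 - 309\right)^{2} = \left(-1625\right)^{2} = 2640625$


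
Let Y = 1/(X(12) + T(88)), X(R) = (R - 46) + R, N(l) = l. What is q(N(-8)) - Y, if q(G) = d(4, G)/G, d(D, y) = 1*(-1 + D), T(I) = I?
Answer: -103/264 ≈ -0.39015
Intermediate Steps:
d(D, y) = -1 + D
X(R) = -46 + 2*R (X(R) = (-46 + R) + R = -46 + 2*R)
q(G) = 3/G (q(G) = (-1 + 4)/G = 3/G)
Y = 1/66 (Y = 1/((-46 + 2*12) + 88) = 1/((-46 + 24) + 88) = 1/(-22 + 88) = 1/66 ≈ 0.015152)
q(N(-8)) - Y = 3/(-8) - 1*1/66 = 3*(-⅛) - 1/66 = -3/8 - 1/66 = -103/264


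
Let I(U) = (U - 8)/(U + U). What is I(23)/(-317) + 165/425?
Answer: 479931/1239470 ≈ 0.38721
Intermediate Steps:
I(U) = (-8 + U)/(2*U) (I(U) = (-8 + U)/((2*U)) = (-8 + U)*(1/(2*U)) = (-8 + U)/(2*U))
I(23)/(-317) + 165/425 = ((1/2)*(-8 + 23)/23)/(-317) + 165/425 = ((1/2)*(1/23)*15)*(-1/317) + 165*(1/425) = (15/46)*(-1/317) + 33/85 = -15/14582 + 33/85 = 479931/1239470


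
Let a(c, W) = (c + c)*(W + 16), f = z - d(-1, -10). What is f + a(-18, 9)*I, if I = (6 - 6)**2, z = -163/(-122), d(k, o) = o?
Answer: 1383/122 ≈ 11.336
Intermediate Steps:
z = 163/122 (z = -163*(-1/122) = 163/122 ≈ 1.3361)
f = 1383/122 (f = 163/122 - 1*(-10) = 163/122 + 10 = 1383/122 ≈ 11.336)
I = 0 (I = 0**2 = 0)
a(c, W) = 2*c*(16 + W) (a(c, W) = (2*c)*(16 + W) = 2*c*(16 + W))
f + a(-18, 9)*I = 1383/122 + (2*(-18)*(16 + 9))*0 = 1383/122 + (2*(-18)*25)*0 = 1383/122 - 900*0 = 1383/122 + 0 = 1383/122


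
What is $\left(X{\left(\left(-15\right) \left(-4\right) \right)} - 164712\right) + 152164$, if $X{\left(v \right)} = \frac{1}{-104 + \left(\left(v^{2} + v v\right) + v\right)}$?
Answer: $- \frac{89793487}{7156} \approx -12548.0$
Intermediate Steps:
$X{\left(v \right)} = \frac{1}{-104 + v + 2 v^{2}}$ ($X{\left(v \right)} = \frac{1}{-104 + \left(\left(v^{2} + v^{2}\right) + v\right)} = \frac{1}{-104 + \left(2 v^{2} + v\right)} = \frac{1}{-104 + \left(v + 2 v^{2}\right)} = \frac{1}{-104 + v + 2 v^{2}}$)
$\left(X{\left(\left(-15\right) \left(-4\right) \right)} - 164712\right) + 152164 = \left(\frac{1}{-104 - -60 + 2 \left(\left(-15\right) \left(-4\right)\right)^{2}} - 164712\right) + 152164 = \left(\frac{1}{-104 + 60 + 2 \cdot 60^{2}} - 164712\right) + 152164 = \left(\frac{1}{-104 + 60 + 2 \cdot 3600} - 164712\right) + 152164 = \left(\frac{1}{-104 + 60 + 7200} - 164712\right) + 152164 = \left(\frac{1}{7156} - 164712\right) + 152164 = - \frac{1178679071}{7156} + 152164 = - \frac{89793487}{7156}$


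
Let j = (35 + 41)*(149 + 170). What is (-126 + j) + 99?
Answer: 24217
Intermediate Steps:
j = 24244 (j = 76*319 = 24244)
(-126 + j) + 99 = (-126 + 24244) + 99 = 24118 + 99 = 24217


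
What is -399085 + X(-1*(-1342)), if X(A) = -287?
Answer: -399372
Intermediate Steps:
-399085 + X(-1*(-1342)) = -399085 - 287 = -399372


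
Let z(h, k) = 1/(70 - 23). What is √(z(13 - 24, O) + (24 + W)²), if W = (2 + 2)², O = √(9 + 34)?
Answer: √3534447/47 ≈ 40.000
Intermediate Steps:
O = √43 ≈ 6.5574
z(h, k) = 1/47
W = 16 (W = 4² = 16)
√(z(13 - 24, O) + (24 + W)²) = √(1/47 + (24 + 16)²) = √(1/47 + 40²) = √(1/47 + 1600) = √(75201/47) = √3534447/47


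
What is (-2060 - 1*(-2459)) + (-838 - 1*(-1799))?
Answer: 1360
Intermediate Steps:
(-2060 - 1*(-2459)) + (-838 - 1*(-1799)) = (-2060 + 2459) + (-838 + 1799) = 399 + 961 = 1360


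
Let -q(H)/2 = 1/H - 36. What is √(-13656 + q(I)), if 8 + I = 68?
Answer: I*√12225630/30 ≈ 116.55*I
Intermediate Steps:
I = 60 (I = -8 + 68 = 60)
q(H) = 72 - 2/H (q(H) = -2*(1/H - 36) = -2*(-36 + 1/H) = 72 - 2/H)
√(-13656 + q(I)) = √(-13656 + (72 - 2/60)) = √(-13656 + (72 - 2*1/60)) = √(-13656 + (72 - 1/30)) = √(-13656 + 2159/30) = √(-407521/30) = I*√12225630/30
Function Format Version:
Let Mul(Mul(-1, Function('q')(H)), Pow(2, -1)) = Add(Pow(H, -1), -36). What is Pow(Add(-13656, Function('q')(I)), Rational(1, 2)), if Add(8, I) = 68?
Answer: Mul(Rational(1, 30), I, Pow(12225630, Rational(1, 2))) ≈ Mul(116.55, I)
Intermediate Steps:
I = 60 (I = Add(-8, 68) = 60)
Function('q')(H) = Add(72, Mul(-2, Pow(H, -1))) (Function('q')(H) = Mul(-2, Add(Pow(H, -1), -36)) = Mul(-2, Add(-36, Pow(H, -1))) = Add(72, Mul(-2, Pow(H, -1))))
Pow(Add(-13656, Function('q')(I)), Rational(1, 2)) = Pow(Add(-13656, Add(72, Mul(-2, Pow(60, -1)))), Rational(1, 2)) = Pow(Add(-13656, Add(72, Mul(-2, Rational(1, 60)))), Rational(1, 2)) = Pow(Add(-13656, Add(72, Rational(-1, 30))), Rational(1, 2)) = Pow(Add(-13656, Rational(2159, 30)), Rational(1, 2)) = Pow(Rational(-407521, 30), Rational(1, 2)) = Mul(Rational(1, 30), I, Pow(12225630, Rational(1, 2)))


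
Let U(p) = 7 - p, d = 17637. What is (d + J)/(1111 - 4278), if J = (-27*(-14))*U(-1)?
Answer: -20661/3167 ≈ -6.5238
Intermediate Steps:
J = 3024 (J = (-27*(-14))*(7 - 1*(-1)) = 378*(7 + 1) = 378*8 = 3024)
(d + J)/(1111 - 4278) = (17637 + 3024)/(1111 - 4278) = 20661/(-3167) = 20661*(-1/3167) = -20661/3167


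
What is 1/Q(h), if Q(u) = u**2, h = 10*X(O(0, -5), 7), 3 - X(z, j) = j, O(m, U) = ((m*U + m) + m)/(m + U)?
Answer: 1/1600 ≈ 0.00062500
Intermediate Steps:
O(m, U) = (2*m + U*m)/(U + m) (O(m, U) = ((U*m + m) + m)/(U + m) = ((m + U*m) + m)/(U + m) = (2*m + U*m)/(U + m))
X(z, j) = 3 - j
h = -40 (h = 10*(3 - 1*7) = 10*(3 - 7) = 10*(-4) = -40)
1/Q(h) = 1/((-40)**2) = 1/1600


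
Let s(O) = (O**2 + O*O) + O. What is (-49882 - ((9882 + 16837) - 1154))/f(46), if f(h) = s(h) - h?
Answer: -75447/4232 ≈ -17.828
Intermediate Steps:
s(O) = O + 2*O**2 (s(O) = (O**2 + O**2) + O = 2*O**2 + O = O + 2*O**2)
f(h) = -h + h*(1 + 2*h) (f(h) = h*(1 + 2*h) - h = -h + h*(1 + 2*h))
(-49882 - ((9882 + 16837) - 1154))/f(46) = (-49882 - ((9882 + 16837) - 1154))/((2*46**2)) = (-49882 - (26719 - 1154))/((2*2116)) = (-49882 - 1*25565)/4232 = (-49882 - 25565)*(1/4232) = -75447*1/4232 = -75447/4232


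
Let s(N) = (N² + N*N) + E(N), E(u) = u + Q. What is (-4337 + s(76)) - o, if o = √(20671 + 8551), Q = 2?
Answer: 7293 - √29222 ≈ 7122.1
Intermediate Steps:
E(u) = 2 + u (E(u) = u + 2 = 2 + u)
s(N) = 2 + N + 2*N² (s(N) = (N² + N*N) + (2 + N) = (N² + N²) + (2 + N) = 2*N² + (2 + N) = 2 + N + 2*N²)
o = √29222 ≈ 170.94
(-4337 + s(76)) - o = (-4337 + (2 + 76 + 2*76²)) - √29222 = (-4337 + (2 + 76 + 2*5776)) - √29222 = (-4337 + (2 + 76 + 11552)) - √29222 = (-4337 + 11630) - √29222 = 7293 - √29222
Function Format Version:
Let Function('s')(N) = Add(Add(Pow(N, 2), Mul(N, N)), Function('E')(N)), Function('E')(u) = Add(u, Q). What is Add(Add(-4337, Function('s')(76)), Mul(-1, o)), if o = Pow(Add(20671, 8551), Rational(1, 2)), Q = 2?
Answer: Add(7293, Mul(-1, Pow(29222, Rational(1, 2)))) ≈ 7122.1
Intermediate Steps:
Function('E')(u) = Add(2, u) (Function('E')(u) = Add(u, 2) = Add(2, u))
Function('s')(N) = Add(2, N, Mul(2, Pow(N, 2))) (Function('s')(N) = Add(Add(Pow(N, 2), Mul(N, N)), Add(2, N)) = Add(Add(Pow(N, 2), Pow(N, 2)), Add(2, N)) = Add(Mul(2, Pow(N, 2)), Add(2, N)) = Add(2, N, Mul(2, Pow(N, 2))))
o = Pow(29222, Rational(1, 2)) ≈ 170.94
Add(Add(-4337, Function('s')(76)), Mul(-1, o)) = Add(Add(-4337, Add(2, 76, Mul(2, Pow(76, 2)))), Mul(-1, Pow(29222, Rational(1, 2)))) = Add(Add(-4337, Add(2, 76, Mul(2, 5776))), Mul(-1, Pow(29222, Rational(1, 2)))) = Add(Add(-4337, Add(2, 76, 11552)), Mul(-1, Pow(29222, Rational(1, 2)))) = Add(Add(-4337, 11630), Mul(-1, Pow(29222, Rational(1, 2)))) = Add(7293, Mul(-1, Pow(29222, Rational(1, 2))))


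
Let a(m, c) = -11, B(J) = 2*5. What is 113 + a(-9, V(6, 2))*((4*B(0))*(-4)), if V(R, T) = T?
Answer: 1873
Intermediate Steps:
B(J) = 10
113 + a(-9, V(6, 2))*((4*B(0))*(-4)) = 113 - 11*4*10*(-4) = 113 - 440*(-4) = 113 - 11*(-160) = 113 + 1760 = 1873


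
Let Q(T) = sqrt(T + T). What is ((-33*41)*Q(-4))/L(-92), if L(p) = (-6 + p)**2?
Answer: -1353*I*sqrt(2)/4802 ≈ -0.39847*I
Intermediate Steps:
Q(T) = sqrt(2)*sqrt(T) (Q(T) = sqrt(2*T) = sqrt(2)*sqrt(T))
((-33*41)*Q(-4))/L(-92) = ((-33*41)*(sqrt(2)*sqrt(-4)))/((-6 - 92)**2) = (-1353*sqrt(2)*2*I)/((-98)**2) = -2706*I*sqrt(2)/9604 = -2706*I*sqrt(2)*(1/9604) = -1353*I*sqrt(2)/4802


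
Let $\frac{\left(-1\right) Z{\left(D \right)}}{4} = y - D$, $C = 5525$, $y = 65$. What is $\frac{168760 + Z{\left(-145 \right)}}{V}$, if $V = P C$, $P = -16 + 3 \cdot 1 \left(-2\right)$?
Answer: $- \frac{16792}{12155} \approx -1.3815$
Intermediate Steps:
$P = -22$ ($P = -16 + 3 \left(-2\right) = -16 - 6 = -22$)
$Z{\left(D \right)} = -260 + 4 D$ ($Z{\left(D \right)} = - 4 \left(65 - D\right) = -260 + 4 D$)
$V = -121550$ ($V = \left(-22\right) 5525 = -121550$)
$\frac{168760 + Z{\left(-145 \right)}}{V} = \frac{168760 + \left(-260 + 4 \left(-145\right)\right)}{-121550} = \left(168760 - 840\right) \left(- \frac{1}{121550}\right) = 167920 \left(- \frac{1}{121550}\right) = - \frac{16792}{12155}$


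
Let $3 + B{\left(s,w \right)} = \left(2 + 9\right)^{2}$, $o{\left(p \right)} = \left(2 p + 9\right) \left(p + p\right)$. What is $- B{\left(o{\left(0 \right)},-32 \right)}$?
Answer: $-118$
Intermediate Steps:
$o{\left(p \right)} = 2 p \left(9 + 2 p\right)$ ($o{\left(p \right)} = \left(9 + 2 p\right) 2 p = 2 p \left(9 + 2 p\right)$)
$B{\left(s,w \right)} = 118$ ($B{\left(s,w \right)} = -3 + \left(2 + 9\right)^{2} = -3 + 11^{2} = -3 + 121 = 118$)
$- B{\left(o{\left(0 \right)},-32 \right)} = \left(-1\right) 118 = -118$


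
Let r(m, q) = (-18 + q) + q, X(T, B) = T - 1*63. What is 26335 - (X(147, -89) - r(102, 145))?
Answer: 26523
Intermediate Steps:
X(T, B) = -63 + T (X(T, B) = T - 63 = -63 + T)
r(m, q) = -18 + 2*q
26335 - (X(147, -89) - r(102, 145)) = 26335 - ((-63 + 147) - (-18 + 2*145)) = 26335 - (84 - (-18 + 290)) = 26335 - (84 - 1*272) = 26335 - (84 - 272) = 26335 - 1*(-188) = 26335 + 188 = 26523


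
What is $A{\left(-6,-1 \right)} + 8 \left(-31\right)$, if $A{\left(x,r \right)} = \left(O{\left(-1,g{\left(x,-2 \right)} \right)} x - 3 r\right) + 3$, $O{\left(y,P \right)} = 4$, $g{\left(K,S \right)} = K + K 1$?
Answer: $-266$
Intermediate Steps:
$g{\left(K,S \right)} = 2 K$ ($g{\left(K,S \right)} = K + K = 2 K$)
$A{\left(x,r \right)} = 3 - 3 r + 4 x$ ($A{\left(x,r \right)} = \left(4 x - 3 r\right) + 3 = \left(- 3 r + 4 x\right) + 3 = 3 - 3 r + 4 x$)
$A{\left(-6,-1 \right)} + 8 \left(-31\right) = \left(3 - -3 + 4 \left(-6\right)\right) + 8 \left(-31\right) = \left(3 + 3 - 24\right) - 248 = -18 - 248 = -266$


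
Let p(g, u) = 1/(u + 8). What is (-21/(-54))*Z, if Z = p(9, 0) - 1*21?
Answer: -1169/144 ≈ -8.1181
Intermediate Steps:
p(g, u) = 1/(8 + u)
Z = -167/8 (Z = 1/(8 + 0) - 1*21 = 1/8 - 21 = ⅛ - 21 = -167/8 ≈ -20.875)
(-21/(-54))*Z = -21/(-54)*(-167/8) = -21*(-1/54)*(-167/8) = (7/18)*(-167/8) = -1169/144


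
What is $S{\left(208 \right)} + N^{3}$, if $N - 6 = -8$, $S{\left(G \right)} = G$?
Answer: $200$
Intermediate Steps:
$N = -2$ ($N = 6 - 8 = -2$)
$S{\left(208 \right)} + N^{3} = 208 + \left(-2\right)^{3} = 208 - 8 = 200$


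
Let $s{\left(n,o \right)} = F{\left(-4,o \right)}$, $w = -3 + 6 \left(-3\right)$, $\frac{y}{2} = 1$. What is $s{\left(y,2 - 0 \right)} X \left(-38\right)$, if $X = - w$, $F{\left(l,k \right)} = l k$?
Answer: $6384$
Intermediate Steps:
$y = 2$ ($y = 2 \cdot 1 = 2$)
$w = -21$ ($w = -3 - 18 = -21$)
$F{\left(l,k \right)} = k l$
$s{\left(n,o \right)} = - 4 o$ ($s{\left(n,o \right)} = o \left(-4\right) = - 4 o$)
$X = 21$ ($X = \left(-1\right) \left(-21\right) = 21$)
$s{\left(y,2 - 0 \right)} X \left(-38\right) = - 4 \left(2 - 0\right) 21 \left(-38\right) = - 4 \left(2 + 0\right) 21 \left(-38\right) = \left(-4\right) 2 \cdot 21 \left(-38\right) = \left(-8\right) 21 \left(-38\right) = \left(-168\right) \left(-38\right) = 6384$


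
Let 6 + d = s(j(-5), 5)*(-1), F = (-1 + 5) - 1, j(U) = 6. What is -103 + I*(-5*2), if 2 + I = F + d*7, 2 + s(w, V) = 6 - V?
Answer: 237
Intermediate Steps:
s(w, V) = 4 - V (s(w, V) = -2 + (6 - V) = 4 - V)
F = 3 (F = 4 - 1 = 3)
d = -5 (d = -6 + (4 - 1*5)*(-1) = -6 + (4 - 5)*(-1) = -6 - 1*(-1) = -6 + 1 = -5)
I = -34 (I = -2 + (3 - 5*7) = -2 + (3 - 35) = -2 - 32 = -34)
-103 + I*(-5*2) = -103 - (-170)*2 = -103 - 34*(-10) = -103 + 340 = 237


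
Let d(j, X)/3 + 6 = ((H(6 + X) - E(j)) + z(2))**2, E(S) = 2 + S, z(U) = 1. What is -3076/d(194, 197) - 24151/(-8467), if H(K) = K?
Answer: -10921109/736629 ≈ -14.826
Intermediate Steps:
d(j, X) = -18 + 3*(5 + X - j)**2 (d(j, X) = -18 + 3*(((6 + X) - (2 + j)) + 1)**2 = -18 + 3*(((6 + X) + (-2 - j)) + 1)**2 = -18 + 3*((4 + X - j) + 1)**2 = -18 + 3*(5 + X - j)**2)
-3076/d(194, 197) - 24151/(-8467) = -3076/(-18 + 3*(5 + 197 - 1*194)**2) - 24151/(-8467) = -3076/(-18 + 3*(5 + 197 - 194)**2) - 24151*(-1/8467) = -3076/(-18 + 3*8**2) + 24151/8467 = -3076/(-18 + 3*64) + 24151/8467 = -3076/(-18 + 192) + 24151/8467 = -3076/174 + 24151/8467 = -3076*1/174 + 24151/8467 = -1538/87 + 24151/8467 = -10921109/736629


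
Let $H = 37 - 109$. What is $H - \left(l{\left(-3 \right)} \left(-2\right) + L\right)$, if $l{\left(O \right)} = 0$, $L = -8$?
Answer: $-64$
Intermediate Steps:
$H = -72$
$H - \left(l{\left(-3 \right)} \left(-2\right) + L\right) = -72 - \left(0 \left(-2\right) - 8\right) = -72 - \left(0 - 8\right) = -72 - -8 = -72 + 8 = -64$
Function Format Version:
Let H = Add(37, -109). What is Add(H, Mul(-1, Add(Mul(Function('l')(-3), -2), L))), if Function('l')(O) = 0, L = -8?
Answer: -64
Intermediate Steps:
H = -72
Add(H, Mul(-1, Add(Mul(Function('l')(-3), -2), L))) = Add(-72, Mul(-1, Add(Mul(0, -2), -8))) = Add(-72, Mul(-1, Add(0, -8))) = Add(-72, Mul(-1, -8)) = Add(-72, 8) = -64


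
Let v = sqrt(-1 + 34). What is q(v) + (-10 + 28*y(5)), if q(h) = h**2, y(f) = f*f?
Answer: 723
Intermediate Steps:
y(f) = f**2
v = sqrt(33) ≈ 5.7446
q(v) + (-10 + 28*y(5)) = (sqrt(33))**2 + (-10 + 28*5**2) = 33 + (-10 + 28*25) = 33 + (-10 + 700) = 33 + 690 = 723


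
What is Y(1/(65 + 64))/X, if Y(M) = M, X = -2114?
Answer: -1/272706 ≈ -3.6670e-6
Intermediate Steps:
Y(1/(65 + 64))/X = 1/((65 + 64)*(-2114)) = -1/2114/129 = (1/129)*(-1/2114) = -1/272706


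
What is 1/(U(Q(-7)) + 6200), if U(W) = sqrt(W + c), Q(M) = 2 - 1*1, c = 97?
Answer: 3100/19219951 - 7*sqrt(2)/38439902 ≈ 0.00016103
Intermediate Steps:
Q(M) = 1 (Q(M) = 2 - 1 = 1)
U(W) = sqrt(97 + W) (U(W) = sqrt(W + 97) = sqrt(97 + W))
1/(U(Q(-7)) + 6200) = 1/(sqrt(97 + 1) + 6200) = 1/(sqrt(98) + 6200) = 1/(7*sqrt(2) + 6200) = 1/(6200 + 7*sqrt(2))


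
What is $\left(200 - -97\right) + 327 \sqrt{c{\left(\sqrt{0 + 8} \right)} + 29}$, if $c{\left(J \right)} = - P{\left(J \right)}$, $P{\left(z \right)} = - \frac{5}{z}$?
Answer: $297 + \frac{327 \sqrt{116 + 5 \sqrt{2}}}{2} \approx 2110.8$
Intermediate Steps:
$c{\left(J \right)} = \frac{5}{J}$ ($c{\left(J \right)} = - \frac{-5}{J} = \frac{5}{J}$)
$\left(200 - -97\right) + 327 \sqrt{c{\left(\sqrt{0 + 8} \right)} + 29} = \left(200 - -97\right) + 327 \sqrt{\frac{5}{\sqrt{0 + 8}} + 29} = \left(200 + 97\right) + 327 \sqrt{\frac{5}{\sqrt{8}} + 29} = 297 + 327 \sqrt{\frac{5}{2 \sqrt{2}} + 29} = 297 + 327 \sqrt{5 \frac{\sqrt{2}}{4} + 29} = 297 + 327 \sqrt{\frac{5 \sqrt{2}}{4} + 29} = 297 + 327 \sqrt{29 + \frac{5 \sqrt{2}}{4}}$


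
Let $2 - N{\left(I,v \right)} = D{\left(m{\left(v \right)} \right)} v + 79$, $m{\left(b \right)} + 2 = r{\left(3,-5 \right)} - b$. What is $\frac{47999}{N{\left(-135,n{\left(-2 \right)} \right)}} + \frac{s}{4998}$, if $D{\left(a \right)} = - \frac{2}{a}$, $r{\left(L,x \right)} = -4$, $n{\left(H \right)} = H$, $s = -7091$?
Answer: $- \frac{17174137}{27132} \approx -632.98$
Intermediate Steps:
$m{\left(b \right)} = -6 - b$ ($m{\left(b \right)} = -2 - \left(4 + b\right) = -6 - b$)
$N{\left(I,v \right)} = -77 + \frac{2 v}{-6 - v}$ ($N{\left(I,v \right)} = 2 - \left(- \frac{2}{-6 - v} v + 79\right) = 2 - \left(- \frac{2 v}{-6 - v} + 79\right) = 2 - \left(79 - \frac{2 v}{-6 - v}\right) = 2 + \left(-79 + \frac{2 v}{-6 - v}\right) = -77 + \frac{2 v}{-6 - v}$)
$\frac{47999}{N{\left(-135,n{\left(-2 \right)} \right)}} + \frac{s}{4998} = \frac{47999}{\frac{1}{6 - 2} \left(-462 - -158\right)} - \frac{7091}{4998} = \frac{47999}{\frac{1}{4} \left(-462 + 158\right)} - \frac{1013}{714} = \frac{47999}{\frac{1}{4} \left(-304\right)} - \frac{1013}{714} = \frac{47999}{-76} - \frac{1013}{714} = 47999 \left(- \frac{1}{76}\right) - \frac{1013}{714} = - \frac{47999}{76} - \frac{1013}{714} = - \frac{17174137}{27132}$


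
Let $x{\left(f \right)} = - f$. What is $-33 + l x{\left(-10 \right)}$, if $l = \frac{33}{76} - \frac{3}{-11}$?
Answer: $- \frac{10839}{418} \approx -25.931$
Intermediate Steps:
$l = \frac{591}{836}$ ($l = 33 \cdot \frac{1}{76} - - \frac{3}{11} = \frac{33}{76} + \frac{3}{11} = \frac{591}{836} \approx 0.70694$)
$-33 + l x{\left(-10 \right)} = -33 + \frac{591 \left(\left(-1\right) \left(-10\right)\right)}{836} = -33 + \frac{591}{836} \cdot 10 = -33 + \frac{2955}{418} = - \frac{10839}{418}$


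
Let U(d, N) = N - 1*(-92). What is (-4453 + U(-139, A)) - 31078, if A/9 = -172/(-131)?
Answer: -4640961/131 ≈ -35427.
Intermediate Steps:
A = 1548/131 (A = 9*(-172/(-131)) = 9*(-172*(-1/131)) = 9*(172/131) = 1548/131 ≈ 11.817)
U(d, N) = 92 + N (U(d, N) = N + 92 = 92 + N)
(-4453 + U(-139, A)) - 31078 = (-4453 + (92 + 1548/131)) - 31078 = (-4453 + 13600/131) - 31078 = -569743/131 - 31078 = -4640961/131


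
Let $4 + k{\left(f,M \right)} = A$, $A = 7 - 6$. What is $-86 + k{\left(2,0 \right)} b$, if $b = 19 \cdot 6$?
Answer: $-428$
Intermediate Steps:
$b = 114$
$A = 1$
$k{\left(f,M \right)} = -3$ ($k{\left(f,M \right)} = -4 + 1 = -3$)
$-86 + k{\left(2,0 \right)} b = -86 - 342 = -428$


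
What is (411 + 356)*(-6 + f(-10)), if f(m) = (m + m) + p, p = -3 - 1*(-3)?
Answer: -19942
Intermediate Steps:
p = 0 (p = -3 + 3 = 0)
f(m) = 2*m (f(m) = (m + m) + 0 = 2*m + 0 = 2*m)
(411 + 356)*(-6 + f(-10)) = (411 + 356)*(-6 + 2*(-10)) = 767*(-6 - 20) = 767*(-26) = -19942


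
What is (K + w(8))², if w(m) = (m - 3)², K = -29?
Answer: 16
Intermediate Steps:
w(m) = (-3 + m)²
(K + w(8))² = (-29 + (-3 + 8)²)² = (-29 + 5²)² = (-29 + 25)² = (-4)² = 16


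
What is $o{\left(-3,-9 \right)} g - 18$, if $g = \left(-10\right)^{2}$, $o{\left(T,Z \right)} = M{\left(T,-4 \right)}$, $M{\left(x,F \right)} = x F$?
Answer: $1182$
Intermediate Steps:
$M{\left(x,F \right)} = F x$
$o{\left(T,Z \right)} = - 4 T$
$g = 100$
$o{\left(-3,-9 \right)} g - 18 = \left(-4\right) \left(-3\right) 100 - 18 = 12 \cdot 100 - 18 = 1200 - 18 = 1182$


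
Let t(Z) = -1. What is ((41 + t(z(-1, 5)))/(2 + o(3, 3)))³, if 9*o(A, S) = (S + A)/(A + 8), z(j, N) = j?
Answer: 35937000/4913 ≈ 7314.7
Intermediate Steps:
o(A, S) = (A + S)/(9*(8 + A)) (o(A, S) = ((S + A)/(A + 8))/9 = ((A + S)/(8 + A))/9 = (A + S)/(9*(8 + A)))
((41 + t(z(-1, 5)))/(2 + o(3, 3)))³ = ((41 - 1)/(2 + (3 + 3)/(9*(8 + 3))))³ = (40/(2 + (⅑)*6/11))³ = (40/(2 + (⅑)*(1/11)*6))³ = (40/(2 + 2/33))³ = (40/(68/33))³ = (40*(33/68))³ = (330/17)³ = 35937000/4913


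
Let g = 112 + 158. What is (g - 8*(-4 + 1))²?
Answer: 86436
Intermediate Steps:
g = 270
(g - 8*(-4 + 1))² = (270 - 8*(-4 + 1))² = (270 - 8*(-3))² = (270 + 24)² = 294² = 86436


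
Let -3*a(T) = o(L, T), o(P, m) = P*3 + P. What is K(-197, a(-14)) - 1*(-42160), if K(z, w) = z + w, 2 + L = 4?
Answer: 125881/3 ≈ 41960.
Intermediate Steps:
L = 2 (L = -2 + 4 = 2)
o(P, m) = 4*P (o(P, m) = 3*P + P = 4*P)
a(T) = -8/3 (a(T) = -4*2/3 = -⅓*8 = -8/3)
K(z, w) = w + z
K(-197, a(-14)) - 1*(-42160) = (-8/3 - 197) - 1*(-42160) = -599/3 + 42160 = 125881/3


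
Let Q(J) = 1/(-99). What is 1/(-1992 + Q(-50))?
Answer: -99/197209 ≈ -0.00050201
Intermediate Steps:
Q(J) = -1/99
1/(-1992 + Q(-50)) = 1/(-1992 - 1/99) = 1/(-197209/99) = -99/197209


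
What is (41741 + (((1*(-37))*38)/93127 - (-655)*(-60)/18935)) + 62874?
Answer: 36894038641893/352671949 ≈ 1.0461e+5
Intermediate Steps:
(41741 + (((1*(-37))*38)/93127 - (-655)*(-60)/18935)) + 62874 = (41741 + (-37*38*(1/93127) - 655*60*(1/18935))) + 62874 = (41741 + (-1406*1/93127 - 39300*1/18935)) + 62874 = (41741 + (-1406/93127 - 7860/3787)) + 62874 = (41741 - 737302742/352671949) + 62874 = 14720142520467/352671949 + 62874 = 36894038641893/352671949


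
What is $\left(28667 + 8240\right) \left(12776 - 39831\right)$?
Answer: $-998518885$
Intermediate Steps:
$\left(28667 + 8240\right) \left(12776 - 39831\right) = 36907 \left(-27055\right) = -998518885$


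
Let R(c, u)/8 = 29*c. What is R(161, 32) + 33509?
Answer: 70861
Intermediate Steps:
R(c, u) = 232*c (R(c, u) = 8*(29*c) = 232*c)
R(161, 32) + 33509 = 232*161 + 33509 = 37352 + 33509 = 70861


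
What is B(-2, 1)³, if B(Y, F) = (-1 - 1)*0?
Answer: 0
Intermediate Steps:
B(Y, F) = 0 (B(Y, F) = -2*0 = 0)
B(-2, 1)³ = 0³ = 0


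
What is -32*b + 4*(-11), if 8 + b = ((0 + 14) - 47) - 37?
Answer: 2452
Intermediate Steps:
b = -78 (b = -8 + (((0 + 14) - 47) - 37) = -8 + ((14 - 47) - 37) = -8 + (-33 - 37) = -8 - 70 = -78)
-32*b + 4*(-11) = -32*(-78) + 4*(-11) = 2496 - 44 = 2452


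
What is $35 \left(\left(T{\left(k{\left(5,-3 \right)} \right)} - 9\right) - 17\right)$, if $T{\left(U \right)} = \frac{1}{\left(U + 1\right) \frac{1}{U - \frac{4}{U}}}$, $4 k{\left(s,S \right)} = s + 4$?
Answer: $- \frac{105875}{117} \approx -904.91$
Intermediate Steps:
$k{\left(s,S \right)} = 1 + \frac{s}{4}$ ($k{\left(s,S \right)} = \frac{s + 4}{4} = \frac{4 + s}{4} = 1 + \frac{s}{4}$)
$T{\left(U \right)} = \frac{U - \frac{4}{U}}{1 + U}$ ($T{\left(U \right)} = \frac{1}{\left(1 + U\right) \frac{1}{U - \frac{4}{U}}} = \frac{1}{\frac{1}{U - \frac{4}{U}} \left(1 + U\right)} = \frac{U - \frac{4}{U}}{1 + U}$)
$35 \left(\left(T{\left(k{\left(5,-3 \right)} \right)} - 9\right) - 17\right) = 35 \left(\left(\frac{-4 + \left(1 + \frac{1}{4} \cdot 5\right)^{2}}{\left(1 + \frac{1}{4} \cdot 5\right) \left(1 + \left(1 + \frac{1}{4} \cdot 5\right)\right)} - 9\right) - 17\right) = 35 \left(\left(\frac{-4 + \left(1 + \frac{5}{4}\right)^{2}}{\left(1 + \frac{5}{4}\right) \left(1 + \left(1 + \frac{5}{4}\right)\right)} - 9\right) - 17\right) = 35 \left(\left(\frac{-4 + \left(\frac{9}{4}\right)^{2}}{\frac{9}{4} \left(1 + \frac{9}{4}\right)} - 9\right) - 17\right) = 35 \left(\left(\frac{4 \left(-4 + \frac{81}{16}\right)}{9 \cdot \frac{13}{4}} - 9\right) - 17\right) = 35 \left(\left(\frac{4}{9} \cdot \frac{4}{13} \cdot \frac{17}{16} - 9\right) - 17\right) = 35 \left(\left(\frac{17}{117} - 9\right) - 17\right) = 35 \left(- \frac{1036}{117} - 17\right) = 35 \left(- \frac{3025}{117}\right) = - \frac{105875}{117}$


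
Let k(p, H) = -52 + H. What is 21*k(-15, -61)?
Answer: -2373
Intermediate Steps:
21*k(-15, -61) = 21*(-52 - 61) = 21*(-113) = -2373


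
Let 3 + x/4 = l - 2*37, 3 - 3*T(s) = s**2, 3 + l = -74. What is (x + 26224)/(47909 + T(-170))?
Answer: 38412/57415 ≈ 0.66902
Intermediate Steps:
l = -77 (l = -3 - 74 = -77)
T(s) = 1 - s**2/3
x = -616 (x = -12 + 4*(-77 - 2*37) = -12 + 4*(-77 - 74) = -12 + 4*(-151) = -12 - 604 = -616)
(x + 26224)/(47909 + T(-170)) = (-616 + 26224)/(47909 + (1 - 1/3*(-170)**2)) = 25608/(47909 + (1 - 1/3*28900)) = 25608/(47909 + (1 - 28900/3)) = 25608/(47909 - 28897/3) = 25608/(114830/3) = 25608*(3/114830) = 38412/57415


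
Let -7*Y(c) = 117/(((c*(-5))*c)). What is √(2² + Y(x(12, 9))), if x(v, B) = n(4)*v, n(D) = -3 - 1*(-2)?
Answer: √78855/140 ≈ 2.0058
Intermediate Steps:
n(D) = -1 (n(D) = -3 + 2 = -1)
x(v, B) = -v
Y(c) = 117/(35*c²) (Y(c) = -117/(7*((c*(-5))*c)) = -117/(7*((-5*c)*c)) = -117/(7*((-5*c²))) = -117*(-1/(5*c²))/7 = -(-117)/(35*c²) = 117/(35*c²))
√(2² + Y(x(12, 9))) = √(2² + 117/(35*(-1*12)²)) = √(4 + (117/35)/(-12)²) = √(4 + (117/35)*(1/144)) = √(4 + 13/560) = √(2253/560) = √78855/140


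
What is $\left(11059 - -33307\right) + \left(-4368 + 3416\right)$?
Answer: $43414$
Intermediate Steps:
$\left(11059 - -33307\right) + \left(-4368 + 3416\right) = \left(11059 + 33307\right) - 952 = 44366 - 952 = 43414$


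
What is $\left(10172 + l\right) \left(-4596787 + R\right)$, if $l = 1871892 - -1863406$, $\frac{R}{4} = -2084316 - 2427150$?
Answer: $-84807370040970$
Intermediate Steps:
$R = -18045864$ ($R = 4 \left(-2084316 - 2427150\right) = 4 \left(-4511466\right) = -18045864$)
$l = 3735298$ ($l = 1871892 + 1863406 = 3735298$)
$\left(10172 + l\right) \left(-4596787 + R\right) = \left(10172 + 3735298\right) \left(-4596787 - 18045864\right) = 3745470 \left(-22642651\right) = -84807370040970$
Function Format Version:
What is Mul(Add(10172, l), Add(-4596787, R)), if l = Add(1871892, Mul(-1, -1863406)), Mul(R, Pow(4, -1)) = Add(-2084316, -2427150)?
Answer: -84807370040970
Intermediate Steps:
R = -18045864 (R = Mul(4, Add(-2084316, -2427150)) = Mul(4, -4511466) = -18045864)
l = 3735298 (l = Add(1871892, 1863406) = 3735298)
Mul(Add(10172, l), Add(-4596787, R)) = Mul(Add(10172, 3735298), Add(-4596787, -18045864)) = Mul(3745470, -22642651) = -84807370040970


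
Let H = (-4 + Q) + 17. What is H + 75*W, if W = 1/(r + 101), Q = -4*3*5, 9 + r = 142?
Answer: -3641/78 ≈ -46.680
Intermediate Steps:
r = 133 (r = -9 + 142 = 133)
Q = -60 (Q = -12*5 = -60)
H = -47 (H = (-4 - 60) + 17 = -64 + 17 = -47)
W = 1/234 (W = 1/(133 + 101) = 1/234 ≈ 0.0042735)
H + 75*W = -47 + 75*(1/234) = -47 + 25/78 = -3641/78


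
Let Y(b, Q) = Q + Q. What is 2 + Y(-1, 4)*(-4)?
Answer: -30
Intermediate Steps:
Y(b, Q) = 2*Q
2 + Y(-1, 4)*(-4) = 2 + (2*4)*(-4) = 2 + 8*(-4) = 2 - 32 = -30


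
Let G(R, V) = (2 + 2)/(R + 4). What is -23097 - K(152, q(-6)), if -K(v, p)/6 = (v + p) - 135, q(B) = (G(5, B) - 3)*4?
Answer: -69169/3 ≈ -23056.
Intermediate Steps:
G(R, V) = 4/(4 + R)
q(B) = -92/9 (q(B) = (4/(4 + 5) - 3)*4 = (4/9 - 3)*4 = -23/9*4 = -92/9)
K(v, p) = 810 - 6*p - 6*v (K(v, p) = -6*((v + p) - 135) = -6*((p + v) - 135) = -6*(-135 + p + v) = 810 - 6*p - 6*v)
-23097 - K(152, q(-6)) = -23097 - (810 - 6*(-92/9) - 6*152) = -23097 - (810 + 184/3 - 912) = -23097 - 1*(-122/3) = -23097 + 122/3 = -69169/3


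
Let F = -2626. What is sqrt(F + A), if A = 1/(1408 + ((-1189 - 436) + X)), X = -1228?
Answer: 3*I*sqrt(2108095)/85 ≈ 51.245*I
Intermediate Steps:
A = -1/1445 (A = 1/(1408 + ((-1189 - 436) - 1228)) = 1/(1408 + (-1625 - 1228)) = 1/(1408 - 2853) = 1/(-1445) = -1/1445 ≈ -0.00069204)
sqrt(F + A) = sqrt(-2626 - 1/1445) = sqrt(-3794571/1445) = 3*I*sqrt(2108095)/85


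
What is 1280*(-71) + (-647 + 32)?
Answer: -91495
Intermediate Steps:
1280*(-71) + (-647 + 32) = -90880 - 615 = -91495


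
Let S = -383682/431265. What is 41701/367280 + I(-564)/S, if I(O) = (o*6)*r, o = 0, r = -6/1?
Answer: 41701/367280 ≈ 0.11354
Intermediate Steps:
r = -6 (r = -6*1 = -6)
S = -127894/143755 (S = -383682*1/431265 = -127894/143755 ≈ -0.88967)
I(O) = 0 (I(O) = (0*6)*(-6) = 0*(-6) = 0)
41701/367280 + I(-564)/S = 41701/367280 + 0/(-127894/143755) = 41701*(1/367280) + 0*(-143755/127894) = 41701/367280 + 0 = 41701/367280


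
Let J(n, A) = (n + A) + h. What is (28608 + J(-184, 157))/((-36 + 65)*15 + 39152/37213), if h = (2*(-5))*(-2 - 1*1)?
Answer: 1064701143/16226807 ≈ 65.614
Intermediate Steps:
h = 30 (h = -10*(-2 - 1) = -10*(-3) = 30)
J(n, A) = 30 + A + n (J(n, A) = (n + A) + 30 = (A + n) + 30 = 30 + A + n)
(28608 + J(-184, 157))/((-36 + 65)*15 + 39152/37213) = (28608 + (30 + 157 - 184))/((-36 + 65)*15 + 39152/37213) = (28608 + 3)/(29*15 + 39152*(1/37213)) = 28611/(435 + 39152/37213) = 28611/(16226807/37213) = 28611*(37213/16226807) = 1064701143/16226807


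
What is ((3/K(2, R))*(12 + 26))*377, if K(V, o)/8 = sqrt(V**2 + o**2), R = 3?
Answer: 1653*sqrt(13)/4 ≈ 1490.0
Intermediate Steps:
K(V, o) = 8*sqrt(V**2 + o**2)
((3/K(2, R))*(12 + 26))*377 = ((3/((8*sqrt(2**2 + 3**2))))*(12 + 26))*377 = ((3/((8*sqrt(4 + 9))))*38)*377 = ((3/((8*sqrt(13))))*38)*377 = ((3*(sqrt(13)/104))*38)*377 = ((3*sqrt(13)/104)*38)*377 = (57*sqrt(13)/52)*377 = 1653*sqrt(13)/4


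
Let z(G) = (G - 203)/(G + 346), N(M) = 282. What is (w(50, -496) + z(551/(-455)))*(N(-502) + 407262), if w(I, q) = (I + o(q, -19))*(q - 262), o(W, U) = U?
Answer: -166931637089328/17431 ≈ -9.5767e+9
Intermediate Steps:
w(I, q) = (-262 + q)*(-19 + I) (w(I, q) = (I - 19)*(q - 262) = (-19 + I)*(-262 + q) = (-262 + q)*(-19 + I))
z(G) = (-203 + G)/(346 + G)
(w(50, -496) + z(551/(-455)))*(N(-502) + 407262) = ((4978 - 262*50 - 19*(-496) + 50*(-496)) + (-203 + 551/(-455))/(346 + 551/(-455)))*(282 + 407262) = ((4978 - 13100 + 9424 - 24800) + (-203 + 551*(-1/455))/(346 + 551*(-1/455)))*407544 = (-23498 + (-203 - 551/455)/(346 - 551/455))*407544 = (-23498 - 92916/455/(156879/455))*407544 = (-23498 + (455/156879)*(-92916/455))*407544 = (-23498 - 10324/17431)*407544 = -409603962/17431*407544 = -166931637089328/17431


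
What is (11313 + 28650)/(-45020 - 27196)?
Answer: -13321/24072 ≈ -0.55338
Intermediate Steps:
(11313 + 28650)/(-45020 - 27196) = 39963/(-72216) = 39963*(-1/72216) = -13321/24072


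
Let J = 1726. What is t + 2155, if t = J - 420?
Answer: 3461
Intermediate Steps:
t = 1306 (t = 1726 - 420 = 1306)
t + 2155 = 1306 + 2155 = 3461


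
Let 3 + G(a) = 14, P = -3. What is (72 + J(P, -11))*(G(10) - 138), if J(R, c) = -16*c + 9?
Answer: -32639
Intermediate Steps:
G(a) = 11 (G(a) = -3 + 14 = 11)
J(R, c) = 9 - 16*c
(72 + J(P, -11))*(G(10) - 138) = (72 + (9 - 16*(-11)))*(11 - 138) = (72 + (9 + 176))*(-127) = (72 + 185)*(-127) = 257*(-127) = -32639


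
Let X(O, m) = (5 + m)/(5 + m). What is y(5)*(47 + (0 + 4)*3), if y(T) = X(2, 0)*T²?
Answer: 1475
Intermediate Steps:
X(O, m) = 1
y(T) = T² (y(T) = 1*T² = T²)
y(5)*(47 + (0 + 4)*3) = 5²*(47 + (0 + 4)*3) = 25*(47 + 4*3) = 25*(47 + 12) = 25*59 = 1475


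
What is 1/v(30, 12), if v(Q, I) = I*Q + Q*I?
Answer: 1/720 ≈ 0.0013889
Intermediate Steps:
v(Q, I) = 2*I*Q (v(Q, I) = I*Q + I*Q = 2*I*Q)
1/v(30, 12) = 1/(2*12*30) = 1/720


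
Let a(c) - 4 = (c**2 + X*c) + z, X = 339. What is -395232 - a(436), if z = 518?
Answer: -733654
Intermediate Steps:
a(c) = 522 + c**2 + 339*c (a(c) = 4 + ((c**2 + 339*c) + 518) = 4 + (518 + c**2 + 339*c) = 522 + c**2 + 339*c)
-395232 - a(436) = -395232 - (522 + 436**2 + 339*436) = -395232 - (522 + 190096 + 147804) = -395232 - 1*338422 = -395232 - 338422 = -733654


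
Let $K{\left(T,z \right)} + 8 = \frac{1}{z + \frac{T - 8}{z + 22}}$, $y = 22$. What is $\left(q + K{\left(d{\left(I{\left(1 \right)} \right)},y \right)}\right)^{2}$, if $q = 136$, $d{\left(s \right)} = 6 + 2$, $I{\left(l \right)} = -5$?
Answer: $\frac{7935489}{484} \approx 16396.0$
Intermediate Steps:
$d{\left(s \right)} = 8$
$K{\left(T,z \right)} = -8 + \frac{1}{z + \frac{-8 + T}{22 + z}}$ ($K{\left(T,z \right)} = -8 + \frac{1}{z + \frac{T - 8}{z + 22}} = -8 + \frac{1}{z + \frac{-8 + T}{22 + z}}$)
$\left(q + K{\left(d{\left(I{\left(1 \right)} \right)},y \right)}\right)^{2} = \left(136 + \frac{86 - 3850 - 64 - 8 \cdot 22^{2}}{-8 + 8 + 22^{2} + 22 \cdot 22}\right)^{2} = \left(136 + \frac{86 - 3850 - 64 - 3872}{-8 + 8 + 484 + 484}\right)^{2} = \left(136 + \frac{86 - 3850 - 64 - 3872}{968}\right)^{2} = \left(136 + \frac{1}{968} \left(-7700\right)\right)^{2} = \left(136 - \frac{175}{22}\right)^{2} = \left(\frac{2817}{22}\right)^{2} = \frac{7935489}{484}$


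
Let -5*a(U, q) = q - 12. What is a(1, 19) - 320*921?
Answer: -1473607/5 ≈ -2.9472e+5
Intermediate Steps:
a(U, q) = 12/5 - q/5 (a(U, q) = -(q - 12)/5 = -(-12 + q)/5 = 12/5 - q/5)
a(1, 19) - 320*921 = (12/5 - ⅕*19) - 320*921 = (12/5 - 19/5) - 294720 = -7/5 - 294720 = -1473607/5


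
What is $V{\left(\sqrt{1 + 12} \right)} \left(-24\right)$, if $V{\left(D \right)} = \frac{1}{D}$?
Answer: $- \frac{24 \sqrt{13}}{13} \approx -6.6564$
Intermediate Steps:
$V{\left(\sqrt{1 + 12} \right)} \left(-24\right) = \frac{1}{\sqrt{1 + 12}} \left(-24\right) = \frac{1}{\sqrt{13}} \left(-24\right) = \frac{\sqrt{13}}{13} \left(-24\right) = - \frac{24 \sqrt{13}}{13}$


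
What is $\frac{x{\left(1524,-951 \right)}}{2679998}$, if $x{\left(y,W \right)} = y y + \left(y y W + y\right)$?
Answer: $- \frac{1103222838}{1339999} \approx -823.3$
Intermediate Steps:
$x{\left(y,W \right)} = y + y^{2} + W y^{2}$ ($x{\left(y,W \right)} = y^{2} + \left(y^{2} W + y\right) = y^{2} + \left(W y^{2} + y\right) = y^{2} + \left(y + W y^{2}\right) = y + y^{2} + W y^{2}$)
$\frac{x{\left(1524,-951 \right)}}{2679998} = \frac{1524 \left(1 + 1524 - 1449324\right)}{2679998} = 1524 \left(1 + 1524 - 1449324\right) \frac{1}{2679998} = 1524 \left(-1447799\right) \frac{1}{2679998} = \left(-2206445676\right) \frac{1}{2679998} = - \frac{1103222838}{1339999}$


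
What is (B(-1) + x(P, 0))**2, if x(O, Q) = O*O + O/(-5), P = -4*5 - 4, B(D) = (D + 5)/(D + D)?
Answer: 8375236/25 ≈ 3.3501e+5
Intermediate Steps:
B(D) = (5 + D)/(2*D) (B(D) = (5 + D)/((2*D)) = (5 + D)*(1/(2*D)) = (5 + D)/(2*D))
P = -24 (P = -20 - 4 = -24)
x(O, Q) = O**2 - O/5 (x(O, Q) = O**2 + O*(-1/5) = O**2 - O/5)
(B(-1) + x(P, 0))**2 = ((1/2)*(5 - 1)/(-1) - 24*(-1/5 - 24))**2 = ((1/2)*(-1)*4 - 24*(-121/5))**2 = (-2 + 2904/5)**2 = (2894/5)**2 = 8375236/25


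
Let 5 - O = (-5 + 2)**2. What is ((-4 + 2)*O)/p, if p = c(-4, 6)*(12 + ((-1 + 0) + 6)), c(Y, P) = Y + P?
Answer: 4/17 ≈ 0.23529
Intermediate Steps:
c(Y, P) = P + Y
O = -4 (O = 5 - (-5 + 2)**2 = 5 - 1*(-3)**2 = 5 - 1*9 = 5 - 9 = -4)
p = 34 (p = (6 - 4)*(12 + ((-1 + 0) + 6)) = 2*(12 + (-1 + 6)) = 2*(12 + 5) = 2*17 = 34)
((-4 + 2)*O)/p = ((-4 + 2)*(-4))/34 = -2*(-4)*(1/34) = 8*(1/34) = 4/17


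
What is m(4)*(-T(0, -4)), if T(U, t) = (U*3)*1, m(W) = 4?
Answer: 0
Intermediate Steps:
T(U, t) = 3*U (T(U, t) = (3*U)*1 = 3*U)
m(4)*(-T(0, -4)) = 4*(-3*0) = 4*(-1*0) = 4*0 = 0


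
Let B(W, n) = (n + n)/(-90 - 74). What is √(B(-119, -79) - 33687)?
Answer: I*√226504910/82 ≈ 183.54*I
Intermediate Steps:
B(W, n) = -n/82 (B(W, n) = (2*n)/(-164) = (2*n)*(-1/164) = -n/82)
√(B(-119, -79) - 33687) = √(-1/82*(-79) - 33687) = √(79/82 - 33687) = √(-2762255/82) = I*√226504910/82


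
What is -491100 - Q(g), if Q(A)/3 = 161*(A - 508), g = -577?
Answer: 32955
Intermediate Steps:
Q(A) = -245364 + 483*A (Q(A) = 3*(161*(A - 508)) = 3*(161*(-508 + A)) = 3*(-81788 + 161*A) = -245364 + 483*A)
-491100 - Q(g) = -491100 - (-245364 + 483*(-577)) = -491100 - (-245364 - 278691) = -491100 - 1*(-524055) = -491100 + 524055 = 32955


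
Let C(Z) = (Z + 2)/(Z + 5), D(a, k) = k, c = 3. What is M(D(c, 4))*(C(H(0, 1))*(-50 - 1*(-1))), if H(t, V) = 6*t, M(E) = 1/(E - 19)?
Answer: 98/75 ≈ 1.3067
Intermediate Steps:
M(E) = 1/(-19 + E)
C(Z) = (2 + Z)/(5 + Z)
M(D(c, 4))*(C(H(0, 1))*(-50 - 1*(-1))) = (((2 + 6*0)/(5 + 6*0))*(-50 - 1*(-1)))/(-19 + 4) = (((2 + 0)/(5 + 0))*(-50 + 1))/(-15) = -2/5*(-49)/15 = -(1/5)*2*(-49)/15 = -2*(-49)/75 = -1/15*(-98/5) = 98/75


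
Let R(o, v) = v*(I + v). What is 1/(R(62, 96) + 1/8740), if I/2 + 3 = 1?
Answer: 8740/77191681 ≈ 0.00011322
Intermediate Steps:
I = -4 (I = -6 + 2*1 = -6 + 2 = -4)
R(o, v) = v*(-4 + v)
1/(R(62, 96) + 1/8740) = 1/(96*(-4 + 96) + 1/8740) = 1/(96*92 + 1/8740) = 1/(8832 + 1/8740) = 1/(77191681/8740) = 8740/77191681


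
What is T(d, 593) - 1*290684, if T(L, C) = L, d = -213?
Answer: -290897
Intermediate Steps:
T(d, 593) - 1*290684 = -213 - 1*290684 = -213 - 290684 = -290897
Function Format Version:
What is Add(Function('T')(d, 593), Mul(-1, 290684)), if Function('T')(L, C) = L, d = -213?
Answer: -290897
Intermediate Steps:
Add(Function('T')(d, 593), Mul(-1, 290684)) = Add(-213, Mul(-1, 290684)) = Add(-213, -290684) = -290897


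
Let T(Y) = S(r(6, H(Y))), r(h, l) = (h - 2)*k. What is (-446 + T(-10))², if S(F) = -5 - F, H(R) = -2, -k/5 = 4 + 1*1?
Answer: 123201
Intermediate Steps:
k = -25 (k = -5*(4 + 1*1) = -5*(4 + 1) = -5*5 = -25)
r(h, l) = 50 - 25*h (r(h, l) = (h - 2)*(-25) = (-2 + h)*(-25) = 50 - 25*h)
T(Y) = 95 (T(Y) = -5 - (50 - 25*6) = -5 - (50 - 150) = -5 - 1*(-100) = -5 + 100 = 95)
(-446 + T(-10))² = (-446 + 95)² = (-351)² = 123201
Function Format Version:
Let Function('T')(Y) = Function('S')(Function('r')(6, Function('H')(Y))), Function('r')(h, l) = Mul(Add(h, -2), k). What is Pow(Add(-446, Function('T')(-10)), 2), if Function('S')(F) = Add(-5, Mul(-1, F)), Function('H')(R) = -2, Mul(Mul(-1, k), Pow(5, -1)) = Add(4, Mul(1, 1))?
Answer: 123201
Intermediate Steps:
k = -25 (k = Mul(-5, Add(4, Mul(1, 1))) = Mul(-5, Add(4, 1)) = Mul(-5, 5) = -25)
Function('r')(h, l) = Add(50, Mul(-25, h)) (Function('r')(h, l) = Mul(Add(h, -2), -25) = Mul(Add(-2, h), -25) = Add(50, Mul(-25, h)))
Function('T')(Y) = 95 (Function('T')(Y) = Add(-5, Mul(-1, Add(50, Mul(-25, 6)))) = Add(-5, Mul(-1, Add(50, -150))) = Add(-5, Mul(-1, -100)) = Add(-5, 100) = 95)
Pow(Add(-446, Function('T')(-10)), 2) = Pow(Add(-446, 95), 2) = Pow(-351, 2) = 123201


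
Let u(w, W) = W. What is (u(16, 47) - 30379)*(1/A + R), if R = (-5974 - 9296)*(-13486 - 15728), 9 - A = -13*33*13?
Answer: -37792188751262446/2793 ≈ -1.3531e+13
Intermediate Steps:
A = 5586 (A = 9 - (-13*33)*13 = 9 - (-429)*13 = 9 - 1*(-5577) = 9 + 5577 = 5586)
R = 446097780 (R = -15270*(-29214) = 446097780)
(u(16, 47) - 30379)*(1/A + R) = (47 - 30379)*(1/5586 + 446097780) = -30332*(1/5586 + 446097780) = -30332*2491902199081/5586 = -37792188751262446/2793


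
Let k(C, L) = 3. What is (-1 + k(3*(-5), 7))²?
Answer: 4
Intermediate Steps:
(-1 + k(3*(-5), 7))² = (-1 + 3)² = 2² = 4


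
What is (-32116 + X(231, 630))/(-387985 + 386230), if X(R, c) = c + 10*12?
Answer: 31366/1755 ≈ 17.872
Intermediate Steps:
X(R, c) = 120 + c (X(R, c) = c + 120 = 120 + c)
(-32116 + X(231, 630))/(-387985 + 386230) = (-32116 + (120 + 630))/(-387985 + 386230) = (-32116 + 750)/(-1755) = -31366*(-1/1755) = 31366/1755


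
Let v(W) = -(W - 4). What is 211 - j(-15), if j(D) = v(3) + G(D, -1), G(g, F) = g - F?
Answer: 224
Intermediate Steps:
v(W) = 4 - W (v(W) = -(-4 + W) = 4 - W)
j(D) = 2 + D (j(D) = (4 - 1*3) + (D - 1*(-1)) = (4 - 3) + (D + 1) = 1 + (1 + D) = 2 + D)
211 - j(-15) = 211 - (2 - 15) = 211 - 1*(-13) = 211 + 13 = 224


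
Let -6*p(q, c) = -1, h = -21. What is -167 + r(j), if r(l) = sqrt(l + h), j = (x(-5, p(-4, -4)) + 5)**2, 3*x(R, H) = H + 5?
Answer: -167 + sqrt(7837)/18 ≈ -162.08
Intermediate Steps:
p(q, c) = 1/6 (p(q, c) = -1/6*(-1) = 1/6)
x(R, H) = 5/3 + H/3 (x(R, H) = (H + 5)/3 = (5 + H)/3 = 5/3 + H/3)
j = 14641/324 (j = ((5/3 + (1/3)*(1/6)) + 5)**2 = ((5/3 + 1/18) + 5)**2 = (31/18 + 5)**2 = (121/18)**2 = 14641/324 ≈ 45.188)
r(l) = sqrt(-21 + l) (r(l) = sqrt(l - 21) = sqrt(-21 + l))
-167 + r(j) = -167 + sqrt(-21 + 14641/324) = -167 + sqrt(7837/324) = -167 + sqrt(7837)/18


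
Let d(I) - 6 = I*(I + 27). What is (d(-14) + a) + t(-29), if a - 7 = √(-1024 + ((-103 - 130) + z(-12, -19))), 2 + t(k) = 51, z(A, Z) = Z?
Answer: -120 + 2*I*√319 ≈ -120.0 + 35.721*I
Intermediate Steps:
d(I) = 6 + I*(27 + I) (d(I) = 6 + I*(I + 27) = 6 + I*(27 + I))
t(k) = 49 (t(k) = -2 + 51 = 49)
a = 7 + 2*I*√319 (a = 7 + √(-1024 + ((-103 - 130) - 19)) = 7 + √(-1024 + (-233 - 19)) = 7 + √(-1024 - 252) = 7 + √(-1276) = 7 + 2*I*√319 ≈ 7.0 + 35.721*I)
(d(-14) + a) + t(-29) = ((6 + (-14)² + 27*(-14)) + (7 + 2*I*√319)) + 49 = ((6 + 196 - 378) + (7 + 2*I*√319)) + 49 = (-176 + (7 + 2*I*√319)) + 49 = (-169 + 2*I*√319) + 49 = -120 + 2*I*√319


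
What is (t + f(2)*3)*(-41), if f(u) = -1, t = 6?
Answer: -123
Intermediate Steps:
(t + f(2)*3)*(-41) = (6 - 1*3)*(-41) = (6 - 3)*(-41) = 3*(-41) = -123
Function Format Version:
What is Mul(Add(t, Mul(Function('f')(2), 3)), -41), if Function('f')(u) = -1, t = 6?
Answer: -123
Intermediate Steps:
Mul(Add(t, Mul(Function('f')(2), 3)), -41) = Mul(Add(6, Mul(-1, 3)), -41) = Mul(Add(6, -3), -41) = Mul(3, -41) = -123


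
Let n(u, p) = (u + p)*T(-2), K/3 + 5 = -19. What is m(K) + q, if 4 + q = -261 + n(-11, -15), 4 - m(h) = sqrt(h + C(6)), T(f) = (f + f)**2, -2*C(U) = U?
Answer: -677 - 5*I*sqrt(3) ≈ -677.0 - 8.6602*I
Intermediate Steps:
K = -72 (K = -15 + 3*(-19) = -15 - 57 = -72)
C(U) = -U/2
T(f) = 4*f**2 (T(f) = (2*f)**2 = 4*f**2)
m(h) = 4 - sqrt(-3 + h) (m(h) = 4 - sqrt(h - 1/2*6) = 4 - sqrt(h - 3) = 4 - sqrt(-3 + h))
n(u, p) = 16*p + 16*u (n(u, p) = (u + p)*(4*(-2)**2) = (p + u)*(4*4) = (p + u)*16 = 16*p + 16*u)
q = -681 (q = -4 + (-261 + (16*(-15) + 16*(-11))) = -4 + (-261 + (-240 - 176)) = -4 + (-261 - 416) = -4 - 677 = -681)
m(K) + q = (4 - sqrt(-3 - 72)) - 681 = (4 - sqrt(-75)) - 681 = (4 - 5*I*sqrt(3)) - 681 = -677 - 5*I*sqrt(3)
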